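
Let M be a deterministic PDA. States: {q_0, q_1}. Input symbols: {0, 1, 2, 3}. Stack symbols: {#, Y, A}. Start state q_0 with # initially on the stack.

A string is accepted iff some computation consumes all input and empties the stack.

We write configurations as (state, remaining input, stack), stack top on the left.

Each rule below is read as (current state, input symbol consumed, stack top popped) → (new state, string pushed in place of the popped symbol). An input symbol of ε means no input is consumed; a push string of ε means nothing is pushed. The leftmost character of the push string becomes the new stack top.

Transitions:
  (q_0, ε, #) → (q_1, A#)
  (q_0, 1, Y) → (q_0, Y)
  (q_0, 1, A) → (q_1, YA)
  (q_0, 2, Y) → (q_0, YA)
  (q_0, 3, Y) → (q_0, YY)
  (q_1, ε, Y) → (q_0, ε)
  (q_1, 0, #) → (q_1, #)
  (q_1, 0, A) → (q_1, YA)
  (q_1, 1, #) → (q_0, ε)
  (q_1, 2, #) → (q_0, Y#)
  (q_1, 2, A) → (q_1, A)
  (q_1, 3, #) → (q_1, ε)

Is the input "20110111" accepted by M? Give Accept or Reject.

(q_0, 20110111, #)
  ε-move, top #: go to q_1, push A# → (q_1, 20110111, A#)
  read 2, top A: go to q_1, push A → (q_1, 0110111, A#)
  read 0, top A: go to q_1, push YA → (q_1, 110111, YA#)
  ε-move, top Y: go to q_0, push ε → (q_0, 110111, A#)
  read 1, top A: go to q_1, push YA → (q_1, 10111, YA#)
  ε-move, top Y: go to q_0, push ε → (q_0, 10111, A#)
  read 1, top A: go to q_1, push YA → (q_1, 0111, YA#)
  ε-move, top Y: go to q_0, push ε → (q_0, 0111, A#)
No transition applies at (q_0, 0111, A#); input not fully consumed.

Reject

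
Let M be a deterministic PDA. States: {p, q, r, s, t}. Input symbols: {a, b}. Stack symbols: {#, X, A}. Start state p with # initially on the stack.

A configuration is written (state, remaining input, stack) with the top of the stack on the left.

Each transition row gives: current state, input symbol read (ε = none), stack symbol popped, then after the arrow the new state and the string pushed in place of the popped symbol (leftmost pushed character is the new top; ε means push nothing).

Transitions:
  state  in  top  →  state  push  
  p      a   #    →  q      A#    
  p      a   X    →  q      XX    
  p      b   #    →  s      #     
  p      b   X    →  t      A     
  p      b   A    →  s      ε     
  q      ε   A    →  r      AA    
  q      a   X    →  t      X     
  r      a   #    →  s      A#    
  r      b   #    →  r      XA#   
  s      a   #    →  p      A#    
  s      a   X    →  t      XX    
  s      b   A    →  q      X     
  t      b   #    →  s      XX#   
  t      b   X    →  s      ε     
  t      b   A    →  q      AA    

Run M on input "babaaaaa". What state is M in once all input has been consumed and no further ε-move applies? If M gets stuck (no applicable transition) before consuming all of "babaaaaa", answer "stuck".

stuck

(p, babaaaaa, #) ⊢ (s, abaaaaa, #) ⊢ (p, baaaaa, A#) ⊢ (s, aaaaa, #) ⊢ (p, aaaa, A#)
No transition for (p, a, top A); M blocks with input aaaa remaining.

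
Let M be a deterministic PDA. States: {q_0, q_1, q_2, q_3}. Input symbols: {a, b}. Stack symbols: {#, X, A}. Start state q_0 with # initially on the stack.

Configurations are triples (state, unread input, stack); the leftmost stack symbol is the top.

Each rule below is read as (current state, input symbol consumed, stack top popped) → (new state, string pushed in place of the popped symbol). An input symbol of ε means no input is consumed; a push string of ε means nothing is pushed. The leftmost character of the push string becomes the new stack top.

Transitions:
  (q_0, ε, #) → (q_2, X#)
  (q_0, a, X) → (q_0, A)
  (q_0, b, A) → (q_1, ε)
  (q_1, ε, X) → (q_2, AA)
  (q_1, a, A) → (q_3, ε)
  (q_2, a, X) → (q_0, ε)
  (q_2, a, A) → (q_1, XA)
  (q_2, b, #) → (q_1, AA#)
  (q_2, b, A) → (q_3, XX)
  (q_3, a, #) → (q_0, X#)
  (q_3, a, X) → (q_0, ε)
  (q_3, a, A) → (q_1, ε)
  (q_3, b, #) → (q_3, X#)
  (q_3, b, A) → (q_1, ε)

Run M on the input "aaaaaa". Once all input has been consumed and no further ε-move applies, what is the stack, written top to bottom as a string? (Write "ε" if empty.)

(q_0, aaaaaa, #)
  ε-move, top #: go to q_2, push X# → (q_2, aaaaaa, X#)
  read a, top X: go to q_0, push ε → (q_0, aaaaa, #)
  ε-move, top #: go to q_2, push X# → (q_2, aaaaa, X#)
  read a, top X: go to q_0, push ε → (q_0, aaaa, #)
  ε-move, top #: go to q_2, push X# → (q_2, aaaa, X#)
  read a, top X: go to q_0, push ε → (q_0, aaa, #)
  ε-move, top #: go to q_2, push X# → (q_2, aaa, X#)
  read a, top X: go to q_0, push ε → (q_0, aa, #)
  ε-move, top #: go to q_2, push X# → (q_2, aa, X#)
  read a, top X: go to q_0, push ε → (q_0, a, #)
  ε-move, top #: go to q_2, push X# → (q_2, a, X#)
  read a, top X: go to q_0, push ε → (q_0, ε, #)
  ε-move, top #: go to q_2, push X# → (q_2, ε, X#)
All input consumed in state q_2 with stack X#.

X#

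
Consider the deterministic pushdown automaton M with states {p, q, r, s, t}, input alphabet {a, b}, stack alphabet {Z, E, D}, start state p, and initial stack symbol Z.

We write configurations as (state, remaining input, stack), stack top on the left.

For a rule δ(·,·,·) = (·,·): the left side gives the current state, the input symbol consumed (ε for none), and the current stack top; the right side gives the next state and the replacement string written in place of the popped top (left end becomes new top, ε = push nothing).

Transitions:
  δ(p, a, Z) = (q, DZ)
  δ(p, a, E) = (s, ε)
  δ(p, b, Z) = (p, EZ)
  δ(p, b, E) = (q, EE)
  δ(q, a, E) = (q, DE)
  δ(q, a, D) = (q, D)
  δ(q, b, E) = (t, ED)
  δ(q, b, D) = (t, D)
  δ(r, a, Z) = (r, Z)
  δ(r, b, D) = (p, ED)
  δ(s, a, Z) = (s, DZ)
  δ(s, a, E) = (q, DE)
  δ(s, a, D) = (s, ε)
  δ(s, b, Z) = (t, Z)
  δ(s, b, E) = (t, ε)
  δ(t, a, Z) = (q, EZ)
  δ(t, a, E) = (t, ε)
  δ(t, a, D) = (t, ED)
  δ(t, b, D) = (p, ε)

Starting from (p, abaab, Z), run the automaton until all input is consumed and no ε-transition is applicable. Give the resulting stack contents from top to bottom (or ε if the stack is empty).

Z

(p, abaab, Z)
  read a, top Z: go to q, push DZ → (q, baab, DZ)
  read b, top D: go to t, push D → (t, aab, DZ)
  read a, top D: go to t, push ED → (t, ab, EDZ)
  read a, top E: go to t, push ε → (t, b, DZ)
  read b, top D: go to p, push ε → (p, ε, Z)
All input consumed in state p with stack Z.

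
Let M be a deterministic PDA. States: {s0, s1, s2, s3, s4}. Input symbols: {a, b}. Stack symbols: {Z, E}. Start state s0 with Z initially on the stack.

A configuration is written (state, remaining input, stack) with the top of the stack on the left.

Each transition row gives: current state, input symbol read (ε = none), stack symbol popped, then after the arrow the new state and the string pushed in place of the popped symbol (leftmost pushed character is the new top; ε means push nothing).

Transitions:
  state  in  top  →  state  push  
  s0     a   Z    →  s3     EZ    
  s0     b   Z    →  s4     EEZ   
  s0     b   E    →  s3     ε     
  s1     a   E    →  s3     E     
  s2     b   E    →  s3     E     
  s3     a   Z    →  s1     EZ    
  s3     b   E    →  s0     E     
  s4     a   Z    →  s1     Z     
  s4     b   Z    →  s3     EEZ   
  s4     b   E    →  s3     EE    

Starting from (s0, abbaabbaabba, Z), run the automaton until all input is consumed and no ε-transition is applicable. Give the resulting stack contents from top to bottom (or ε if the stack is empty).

EZ

(s0, abbaabbaabba, Z)
  read a, top Z: go to s3, push EZ → (s3, bbaabbaabba, EZ)
  read b, top E: go to s0, push E → (s0, baabbaabba, EZ)
  read b, top E: go to s3, push ε → (s3, aabbaabba, Z)
  read a, top Z: go to s1, push EZ → (s1, abbaabba, EZ)
  read a, top E: go to s3, push E → (s3, bbaabba, EZ)
  read b, top E: go to s0, push E → (s0, baabba, EZ)
  read b, top E: go to s3, push ε → (s3, aabba, Z)
  read a, top Z: go to s1, push EZ → (s1, abba, EZ)
  read a, top E: go to s3, push E → (s3, bba, EZ)
  read b, top E: go to s0, push E → (s0, ba, EZ)
  read b, top E: go to s3, push ε → (s3, a, Z)
  read a, top Z: go to s1, push EZ → (s1, ε, EZ)
All input consumed in state s1 with stack EZ.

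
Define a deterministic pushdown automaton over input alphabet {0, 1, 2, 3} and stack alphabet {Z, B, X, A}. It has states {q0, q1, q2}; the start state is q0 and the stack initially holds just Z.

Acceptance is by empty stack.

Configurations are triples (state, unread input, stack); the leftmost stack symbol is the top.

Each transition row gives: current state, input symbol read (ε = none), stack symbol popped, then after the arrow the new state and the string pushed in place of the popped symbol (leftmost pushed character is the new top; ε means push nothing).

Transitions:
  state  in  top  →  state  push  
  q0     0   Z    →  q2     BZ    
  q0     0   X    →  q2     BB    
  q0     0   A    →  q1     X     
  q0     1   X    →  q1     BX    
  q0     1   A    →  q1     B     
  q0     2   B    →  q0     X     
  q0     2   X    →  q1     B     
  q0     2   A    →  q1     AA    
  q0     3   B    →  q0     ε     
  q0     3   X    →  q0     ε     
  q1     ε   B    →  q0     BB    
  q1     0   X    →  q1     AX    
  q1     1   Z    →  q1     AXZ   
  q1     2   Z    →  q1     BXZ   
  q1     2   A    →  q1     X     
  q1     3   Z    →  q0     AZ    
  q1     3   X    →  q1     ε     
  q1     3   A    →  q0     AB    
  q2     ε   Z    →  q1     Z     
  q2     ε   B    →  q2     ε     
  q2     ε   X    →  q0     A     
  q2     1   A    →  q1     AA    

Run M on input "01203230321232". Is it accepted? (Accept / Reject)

Reject

(q0, 01203230321232, Z)
  read 0, top Z: go to q2, push BZ → (q2, 1203230321232, BZ)
  ε-move, top B: go to q2, push ε → (q2, 1203230321232, Z)
  ε-move, top Z: go to q1, push Z → (q1, 1203230321232, Z)
  read 1, top Z: go to q1, push AXZ → (q1, 203230321232, AXZ)
  read 2, top A: go to q1, push X → (q1, 03230321232, XXZ)
  read 0, top X: go to q1, push AX → (q1, 3230321232, AXXZ)
  read 3, top A: go to q0, push AB → (q0, 230321232, ABXXZ)
  read 2, top A: go to q1, push AA → (q1, 30321232, AABXXZ)
  read 3, top A: go to q0, push AB → (q0, 0321232, ABABXXZ)
  read 0, top A: go to q1, push X → (q1, 321232, XBABXXZ)
  read 3, top X: go to q1, push ε → (q1, 21232, BABXXZ)
  ε-move, top B: go to q0, push BB → (q0, 21232, BBABXXZ)
  read 2, top B: go to q0, push X → (q0, 1232, XBABXXZ)
  read 1, top X: go to q1, push BX → (q1, 232, BXBABXXZ)
  ε-move, top B: go to q0, push BB → (q0, 232, BBXBABXXZ)
  read 2, top B: go to q0, push X → (q0, 32, XBXBABXXZ)
  read 3, top X: go to q0, push ε → (q0, 2, BXBABXXZ)
  read 2, top B: go to q0, push X → (q0, ε, XXBABXXZ)
All input consumed; stack is XXBABXXZ, not empty, and no further ε-move applies.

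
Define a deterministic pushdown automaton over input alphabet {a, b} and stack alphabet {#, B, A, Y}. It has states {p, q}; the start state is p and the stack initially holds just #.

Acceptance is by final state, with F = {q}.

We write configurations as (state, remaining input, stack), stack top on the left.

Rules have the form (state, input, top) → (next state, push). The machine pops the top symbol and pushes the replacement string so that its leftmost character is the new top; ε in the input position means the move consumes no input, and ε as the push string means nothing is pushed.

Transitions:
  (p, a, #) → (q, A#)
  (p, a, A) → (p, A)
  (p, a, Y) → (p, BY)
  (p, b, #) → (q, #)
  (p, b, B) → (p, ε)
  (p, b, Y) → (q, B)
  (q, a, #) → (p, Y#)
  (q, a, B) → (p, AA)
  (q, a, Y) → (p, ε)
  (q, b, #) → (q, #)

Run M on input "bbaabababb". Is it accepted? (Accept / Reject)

(p, bbaabababb, #) ⊢ (q, baabababb, #) ⊢ (q, aabababb, #) ⊢ (p, abababb, Y#) ⊢ (p, bababb, BY#) ⊢ (p, ababb, Y#) ⊢ (p, babb, BY#) ⊢ (p, abb, Y#) ⊢ (p, bb, BY#) ⊢ (p, b, Y#) ⊢ (q, ε, B#)
All input consumed; state q ∈ F.

Accept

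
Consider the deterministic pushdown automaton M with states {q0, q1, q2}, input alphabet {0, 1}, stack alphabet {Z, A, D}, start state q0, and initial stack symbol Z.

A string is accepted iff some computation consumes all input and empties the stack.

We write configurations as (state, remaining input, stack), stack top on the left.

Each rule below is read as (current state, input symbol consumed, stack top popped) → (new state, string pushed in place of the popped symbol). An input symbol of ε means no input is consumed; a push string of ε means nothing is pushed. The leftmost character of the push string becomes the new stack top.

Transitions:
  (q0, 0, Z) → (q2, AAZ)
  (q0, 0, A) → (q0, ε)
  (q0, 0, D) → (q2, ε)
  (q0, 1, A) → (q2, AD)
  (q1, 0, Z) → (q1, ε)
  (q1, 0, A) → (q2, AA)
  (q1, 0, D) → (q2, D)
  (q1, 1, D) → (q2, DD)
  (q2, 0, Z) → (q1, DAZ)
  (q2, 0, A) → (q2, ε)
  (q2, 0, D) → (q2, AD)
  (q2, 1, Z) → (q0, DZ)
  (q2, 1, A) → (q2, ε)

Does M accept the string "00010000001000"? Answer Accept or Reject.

(q0, 00010000001000, Z)
  read 0, top Z: go to q2, push AAZ → (q2, 0010000001000, AAZ)
  read 0, top A: go to q2, push ε → (q2, 010000001000, AZ)
  read 0, top A: go to q2, push ε → (q2, 10000001000, Z)
  read 1, top Z: go to q0, push DZ → (q0, 0000001000, DZ)
  read 0, top D: go to q2, push ε → (q2, 000001000, Z)
  read 0, top Z: go to q1, push DAZ → (q1, 00001000, DAZ)
  read 0, top D: go to q2, push D → (q2, 0001000, DAZ)
  read 0, top D: go to q2, push AD → (q2, 001000, ADAZ)
  read 0, top A: go to q2, push ε → (q2, 01000, DAZ)
  read 0, top D: go to q2, push AD → (q2, 1000, ADAZ)
  read 1, top A: go to q2, push ε → (q2, 000, DAZ)
  read 0, top D: go to q2, push AD → (q2, 00, ADAZ)
  read 0, top A: go to q2, push ε → (q2, 0, DAZ)
  read 0, top D: go to q2, push AD → (q2, ε, ADAZ)
All input consumed; stack is ADAZ, not empty, and no further ε-move applies.

Reject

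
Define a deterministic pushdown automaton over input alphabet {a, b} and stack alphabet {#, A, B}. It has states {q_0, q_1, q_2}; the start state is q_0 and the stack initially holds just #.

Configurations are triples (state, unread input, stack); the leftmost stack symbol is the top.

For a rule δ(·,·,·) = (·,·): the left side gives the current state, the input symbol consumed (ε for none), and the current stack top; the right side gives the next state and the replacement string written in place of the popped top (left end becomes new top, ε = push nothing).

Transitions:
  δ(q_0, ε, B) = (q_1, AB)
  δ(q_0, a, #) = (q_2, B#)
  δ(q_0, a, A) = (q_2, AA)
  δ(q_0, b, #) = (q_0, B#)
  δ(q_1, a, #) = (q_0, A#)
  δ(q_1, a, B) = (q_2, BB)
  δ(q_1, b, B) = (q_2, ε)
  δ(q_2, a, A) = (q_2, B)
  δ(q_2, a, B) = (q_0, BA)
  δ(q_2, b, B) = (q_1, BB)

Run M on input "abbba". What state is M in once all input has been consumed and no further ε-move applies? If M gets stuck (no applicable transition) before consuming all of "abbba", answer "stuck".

(q_0, abbba, #)
  read a, top #: go to q_2, push B# → (q_2, bbba, B#)
  read b, top B: go to q_1, push BB → (q_1, bba, BB#)
  read b, top B: go to q_2, push ε → (q_2, ba, B#)
  read b, top B: go to q_1, push BB → (q_1, a, BB#)
  read a, top B: go to q_2, push BB → (q_2, ε, BBB#)
All input consumed; M is in state q_2.

q_2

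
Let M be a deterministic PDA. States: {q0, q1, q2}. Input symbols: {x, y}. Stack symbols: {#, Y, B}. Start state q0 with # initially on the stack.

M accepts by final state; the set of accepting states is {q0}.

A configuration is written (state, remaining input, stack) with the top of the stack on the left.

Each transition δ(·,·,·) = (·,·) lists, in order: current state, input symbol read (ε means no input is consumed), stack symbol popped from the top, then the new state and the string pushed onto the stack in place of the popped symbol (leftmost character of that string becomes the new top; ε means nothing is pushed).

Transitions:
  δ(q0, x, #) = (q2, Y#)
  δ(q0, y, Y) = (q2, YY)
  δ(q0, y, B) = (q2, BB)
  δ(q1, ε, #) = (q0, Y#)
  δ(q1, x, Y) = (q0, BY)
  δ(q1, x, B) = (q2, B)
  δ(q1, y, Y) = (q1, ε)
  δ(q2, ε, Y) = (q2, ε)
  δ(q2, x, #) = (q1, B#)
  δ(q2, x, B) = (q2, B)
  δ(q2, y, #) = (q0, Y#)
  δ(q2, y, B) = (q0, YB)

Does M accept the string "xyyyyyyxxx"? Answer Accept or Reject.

Reject

(q0, xyyyyyyxxx, #)
  read x, top #: go to q2, push Y# → (q2, yyyyyyxxx, Y#)
  ε-move, top Y: go to q2, push ε → (q2, yyyyyyxxx, #)
  read y, top #: go to q0, push Y# → (q0, yyyyyxxx, Y#)
  read y, top Y: go to q2, push YY → (q2, yyyyxxx, YY#)
  ε-move, top Y: go to q2, push ε → (q2, yyyyxxx, Y#)
  ε-move, top Y: go to q2, push ε → (q2, yyyyxxx, #)
  read y, top #: go to q0, push Y# → (q0, yyyxxx, Y#)
  read y, top Y: go to q2, push YY → (q2, yyxxx, YY#)
  ε-move, top Y: go to q2, push ε → (q2, yyxxx, Y#)
  ε-move, top Y: go to q2, push ε → (q2, yyxxx, #)
  read y, top #: go to q0, push Y# → (q0, yxxx, Y#)
  read y, top Y: go to q2, push YY → (q2, xxx, YY#)
  ε-move, top Y: go to q2, push ε → (q2, xxx, Y#)
  ε-move, top Y: go to q2, push ε → (q2, xxx, #)
  read x, top #: go to q1, push B# → (q1, xx, B#)
  read x, top B: go to q2, push B → (q2, x, B#)
  read x, top B: go to q2, push B → (q2, ε, B#)
All input consumed; state q2 ∉ F and no further ε-move applies.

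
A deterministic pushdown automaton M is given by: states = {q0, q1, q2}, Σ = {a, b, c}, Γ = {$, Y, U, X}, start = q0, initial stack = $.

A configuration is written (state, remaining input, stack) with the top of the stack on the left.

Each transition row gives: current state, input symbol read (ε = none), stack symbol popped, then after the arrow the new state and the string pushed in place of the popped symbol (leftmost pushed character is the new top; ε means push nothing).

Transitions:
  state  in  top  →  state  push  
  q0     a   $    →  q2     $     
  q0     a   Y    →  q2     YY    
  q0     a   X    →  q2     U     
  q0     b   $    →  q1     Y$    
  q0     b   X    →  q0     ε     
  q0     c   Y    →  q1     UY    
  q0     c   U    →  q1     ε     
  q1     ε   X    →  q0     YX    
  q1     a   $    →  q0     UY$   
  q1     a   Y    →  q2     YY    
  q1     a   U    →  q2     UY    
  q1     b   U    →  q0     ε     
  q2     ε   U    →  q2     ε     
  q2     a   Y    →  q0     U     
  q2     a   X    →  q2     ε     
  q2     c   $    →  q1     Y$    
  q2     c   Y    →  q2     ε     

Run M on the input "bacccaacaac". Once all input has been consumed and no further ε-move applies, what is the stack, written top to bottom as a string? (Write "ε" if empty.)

(q0, bacccaacaac, $)
  read b, top $: go to q1, push Y$ → (q1, acccaacaac, Y$)
  read a, top Y: go to q2, push YY → (q2, cccaacaac, YY$)
  read c, top Y: go to q2, push ε → (q2, ccaacaac, Y$)
  read c, top Y: go to q2, push ε → (q2, caacaac, $)
  read c, top $: go to q1, push Y$ → (q1, aacaac, Y$)
  read a, top Y: go to q2, push YY → (q2, acaac, YY$)
  read a, top Y: go to q0, push U → (q0, caac, UY$)
  read c, top U: go to q1, push ε → (q1, aac, Y$)
  read a, top Y: go to q2, push YY → (q2, ac, YY$)
  read a, top Y: go to q0, push U → (q0, c, UY$)
  read c, top U: go to q1, push ε → (q1, ε, Y$)
All input consumed in state q1 with stack Y$.

Y$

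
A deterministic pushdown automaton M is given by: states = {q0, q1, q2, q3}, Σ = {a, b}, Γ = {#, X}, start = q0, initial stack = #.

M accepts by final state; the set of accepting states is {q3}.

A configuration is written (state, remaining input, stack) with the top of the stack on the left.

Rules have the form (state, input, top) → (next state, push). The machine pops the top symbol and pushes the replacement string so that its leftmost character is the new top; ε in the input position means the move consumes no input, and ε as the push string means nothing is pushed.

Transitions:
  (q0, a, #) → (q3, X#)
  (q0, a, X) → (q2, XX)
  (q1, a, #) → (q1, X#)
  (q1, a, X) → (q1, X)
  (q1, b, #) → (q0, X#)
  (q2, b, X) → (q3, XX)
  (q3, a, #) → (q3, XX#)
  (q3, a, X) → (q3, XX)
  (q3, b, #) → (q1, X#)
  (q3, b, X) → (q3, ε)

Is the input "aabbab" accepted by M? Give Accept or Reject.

Accept

(q0, aabbab, #)
  read a, top #: go to q3, push X# → (q3, abbab, X#)
  read a, top X: go to q3, push XX → (q3, bbab, XX#)
  read b, top X: go to q3, push ε → (q3, bab, X#)
  read b, top X: go to q3, push ε → (q3, ab, #)
  read a, top #: go to q3, push XX# → (q3, b, XX#)
  read b, top X: go to q3, push ε → (q3, ε, X#)
All input consumed; state q3 ∈ F.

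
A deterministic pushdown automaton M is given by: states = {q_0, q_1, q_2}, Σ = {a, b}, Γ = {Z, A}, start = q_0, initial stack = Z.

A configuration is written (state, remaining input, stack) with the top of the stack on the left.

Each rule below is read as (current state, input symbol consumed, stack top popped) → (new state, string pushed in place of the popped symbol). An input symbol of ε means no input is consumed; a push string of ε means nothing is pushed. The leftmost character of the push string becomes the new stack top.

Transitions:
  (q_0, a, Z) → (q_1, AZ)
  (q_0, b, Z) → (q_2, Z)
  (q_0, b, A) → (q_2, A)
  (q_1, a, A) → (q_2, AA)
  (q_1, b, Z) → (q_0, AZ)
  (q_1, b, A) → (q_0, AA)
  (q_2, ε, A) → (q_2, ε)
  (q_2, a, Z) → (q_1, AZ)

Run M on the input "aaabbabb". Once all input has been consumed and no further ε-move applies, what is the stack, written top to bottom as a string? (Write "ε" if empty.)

Z

(q_0, aaabbabb, Z)
  read a, top Z: go to q_1, push AZ → (q_1, aabbabb, AZ)
  read a, top A: go to q_2, push AA → (q_2, abbabb, AAZ)
  ε-move, top A: go to q_2, push ε → (q_2, abbabb, AZ)
  ε-move, top A: go to q_2, push ε → (q_2, abbabb, Z)
  read a, top Z: go to q_1, push AZ → (q_1, bbabb, AZ)
  read b, top A: go to q_0, push AA → (q_0, babb, AAZ)
  read b, top A: go to q_2, push A → (q_2, abb, AAZ)
  ε-move, top A: go to q_2, push ε → (q_2, abb, AZ)
  ε-move, top A: go to q_2, push ε → (q_2, abb, Z)
  read a, top Z: go to q_1, push AZ → (q_1, bb, AZ)
  read b, top A: go to q_0, push AA → (q_0, b, AAZ)
  read b, top A: go to q_2, push A → (q_2, ε, AAZ)
  ε-move, top A: go to q_2, push ε → (q_2, ε, AZ)
  ε-move, top A: go to q_2, push ε → (q_2, ε, Z)
All input consumed in state q_2 with stack Z.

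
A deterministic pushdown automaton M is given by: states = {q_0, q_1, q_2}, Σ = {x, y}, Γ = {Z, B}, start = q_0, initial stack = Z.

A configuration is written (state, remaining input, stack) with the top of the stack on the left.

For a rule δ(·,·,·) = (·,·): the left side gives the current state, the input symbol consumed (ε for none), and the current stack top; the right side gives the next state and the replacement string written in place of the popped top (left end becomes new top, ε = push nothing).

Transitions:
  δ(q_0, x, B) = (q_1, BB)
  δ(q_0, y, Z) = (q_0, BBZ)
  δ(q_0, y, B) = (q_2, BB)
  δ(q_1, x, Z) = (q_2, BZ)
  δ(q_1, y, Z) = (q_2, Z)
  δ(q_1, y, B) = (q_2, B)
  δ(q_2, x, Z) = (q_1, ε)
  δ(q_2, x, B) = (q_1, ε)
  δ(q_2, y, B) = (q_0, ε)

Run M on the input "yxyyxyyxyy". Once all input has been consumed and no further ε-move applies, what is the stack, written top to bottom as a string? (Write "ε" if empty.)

(q_0, yxyyxyyxyy, Z)
  read y, top Z: go to q_0, push BBZ → (q_0, xyyxyyxyy, BBZ)
  read x, top B: go to q_1, push BB → (q_1, yyxyyxyy, BBBZ)
  read y, top B: go to q_2, push B → (q_2, yxyyxyy, BBBZ)
  read y, top B: go to q_0, push ε → (q_0, xyyxyy, BBZ)
  read x, top B: go to q_1, push BB → (q_1, yyxyy, BBBZ)
  read y, top B: go to q_2, push B → (q_2, yxyy, BBBZ)
  read y, top B: go to q_0, push ε → (q_0, xyy, BBZ)
  read x, top B: go to q_1, push BB → (q_1, yy, BBBZ)
  read y, top B: go to q_2, push B → (q_2, y, BBBZ)
  read y, top B: go to q_0, push ε → (q_0, ε, BBZ)
All input consumed in state q_0 with stack BBZ.

BBZ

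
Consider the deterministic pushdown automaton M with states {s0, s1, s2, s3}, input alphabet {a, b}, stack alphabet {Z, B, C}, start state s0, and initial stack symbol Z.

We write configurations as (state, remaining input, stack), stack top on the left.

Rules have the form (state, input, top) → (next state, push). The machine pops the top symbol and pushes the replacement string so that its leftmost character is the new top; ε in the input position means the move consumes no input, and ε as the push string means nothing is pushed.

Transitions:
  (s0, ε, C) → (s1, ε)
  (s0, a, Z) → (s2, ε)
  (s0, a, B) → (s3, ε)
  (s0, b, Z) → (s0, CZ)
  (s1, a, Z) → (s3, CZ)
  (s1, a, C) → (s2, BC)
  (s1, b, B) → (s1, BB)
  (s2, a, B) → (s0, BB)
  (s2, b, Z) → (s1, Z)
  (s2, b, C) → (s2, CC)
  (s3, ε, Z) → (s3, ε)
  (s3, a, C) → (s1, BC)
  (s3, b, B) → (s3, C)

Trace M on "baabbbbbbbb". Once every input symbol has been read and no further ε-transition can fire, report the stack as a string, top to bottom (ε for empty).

BBBBBBBBBCZ

(s0, baabbbbbbbb, Z) ⊢ (s0, aabbbbbbbb, CZ) ⊢ (s1, aabbbbbbbb, Z) ⊢ (s3, abbbbbbbb, CZ) ⊢ (s1, bbbbbbbb, BCZ) ⊢ (s1, bbbbbbb, BBCZ) ⊢ (s1, bbbbbb, BBBCZ) ⊢ (s1, bbbbb, BBBBCZ) ⊢ (s1, bbbb, BBBBBCZ) ⊢ (s1, bbb, BBBBBBCZ) ⊢ (s1, bb, BBBBBBBCZ) ⊢ (s1, b, BBBBBBBBCZ) ⊢ (s1, ε, BBBBBBBBBCZ)
All input consumed in state s1 with stack BBBBBBBBBCZ.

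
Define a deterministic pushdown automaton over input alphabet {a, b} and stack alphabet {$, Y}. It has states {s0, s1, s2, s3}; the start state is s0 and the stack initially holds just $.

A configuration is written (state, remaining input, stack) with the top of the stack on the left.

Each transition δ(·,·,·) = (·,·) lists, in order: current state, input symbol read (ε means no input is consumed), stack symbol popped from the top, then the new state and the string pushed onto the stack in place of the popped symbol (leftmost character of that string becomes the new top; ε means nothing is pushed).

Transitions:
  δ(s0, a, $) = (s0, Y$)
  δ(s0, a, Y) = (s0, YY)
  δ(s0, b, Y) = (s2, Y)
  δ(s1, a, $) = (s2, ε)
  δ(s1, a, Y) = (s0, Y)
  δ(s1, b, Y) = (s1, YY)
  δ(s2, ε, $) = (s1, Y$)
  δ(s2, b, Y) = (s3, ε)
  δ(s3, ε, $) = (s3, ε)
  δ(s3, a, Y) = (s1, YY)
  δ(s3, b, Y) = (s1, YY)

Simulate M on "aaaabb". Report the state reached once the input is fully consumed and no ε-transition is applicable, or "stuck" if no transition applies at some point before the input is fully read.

s3

(s0, aaaabb, $)
  read a, top $: go to s0, push Y$ → (s0, aaabb, Y$)
  read a, top Y: go to s0, push YY → (s0, aabb, YY$)
  read a, top Y: go to s0, push YY → (s0, abb, YYY$)
  read a, top Y: go to s0, push YY → (s0, bb, YYYY$)
  read b, top Y: go to s2, push Y → (s2, b, YYYY$)
  read b, top Y: go to s3, push ε → (s3, ε, YYY$)
All input consumed; M is in state s3.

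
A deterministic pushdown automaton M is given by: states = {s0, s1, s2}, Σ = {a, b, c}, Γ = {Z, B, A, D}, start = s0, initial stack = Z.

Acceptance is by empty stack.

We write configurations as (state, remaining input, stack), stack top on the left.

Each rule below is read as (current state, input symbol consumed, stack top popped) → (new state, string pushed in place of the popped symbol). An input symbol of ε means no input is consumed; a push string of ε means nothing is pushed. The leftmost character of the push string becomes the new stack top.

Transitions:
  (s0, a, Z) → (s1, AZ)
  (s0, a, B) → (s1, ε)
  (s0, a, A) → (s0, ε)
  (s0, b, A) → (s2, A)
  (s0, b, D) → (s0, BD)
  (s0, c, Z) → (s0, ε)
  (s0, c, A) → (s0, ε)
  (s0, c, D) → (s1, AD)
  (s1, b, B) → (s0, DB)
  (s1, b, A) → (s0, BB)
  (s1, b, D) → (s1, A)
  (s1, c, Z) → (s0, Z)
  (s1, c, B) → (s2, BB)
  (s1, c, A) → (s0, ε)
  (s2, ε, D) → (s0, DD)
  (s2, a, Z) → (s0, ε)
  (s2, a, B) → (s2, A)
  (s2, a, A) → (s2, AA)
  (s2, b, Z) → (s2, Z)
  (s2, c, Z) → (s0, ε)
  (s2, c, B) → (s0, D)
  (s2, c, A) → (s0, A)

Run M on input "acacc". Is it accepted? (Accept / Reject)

Accept

(s0, acacc, Z)
  read a, top Z: go to s1, push AZ → (s1, cacc, AZ)
  read c, top A: go to s0, push ε → (s0, acc, Z)
  read a, top Z: go to s1, push AZ → (s1, cc, AZ)
  read c, top A: go to s0, push ε → (s0, c, Z)
  read c, top Z: go to s0, push ε → (s0, ε, ε)
All input consumed and the stack is empty.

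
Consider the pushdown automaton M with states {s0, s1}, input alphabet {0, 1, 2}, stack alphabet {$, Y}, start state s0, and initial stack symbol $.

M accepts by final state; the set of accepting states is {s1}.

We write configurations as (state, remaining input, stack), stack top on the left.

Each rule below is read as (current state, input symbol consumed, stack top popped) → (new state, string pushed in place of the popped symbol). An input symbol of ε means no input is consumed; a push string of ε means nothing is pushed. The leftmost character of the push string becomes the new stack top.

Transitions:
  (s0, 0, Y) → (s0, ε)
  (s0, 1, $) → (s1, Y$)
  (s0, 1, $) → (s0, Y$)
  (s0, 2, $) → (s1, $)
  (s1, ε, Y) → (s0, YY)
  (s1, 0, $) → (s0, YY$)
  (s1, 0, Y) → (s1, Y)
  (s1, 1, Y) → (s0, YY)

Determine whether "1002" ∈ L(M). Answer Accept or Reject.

One accepting computation: (s0, 1002, $) ⊢ (s1, 002, Y$) ⊢ (s0, 002, YY$) ⊢ (s0, 02, Y$) ⊢ (s0, 2, $) ⊢ (s1, ε, $)
All input consumed and state s1 ∈ F.

Accept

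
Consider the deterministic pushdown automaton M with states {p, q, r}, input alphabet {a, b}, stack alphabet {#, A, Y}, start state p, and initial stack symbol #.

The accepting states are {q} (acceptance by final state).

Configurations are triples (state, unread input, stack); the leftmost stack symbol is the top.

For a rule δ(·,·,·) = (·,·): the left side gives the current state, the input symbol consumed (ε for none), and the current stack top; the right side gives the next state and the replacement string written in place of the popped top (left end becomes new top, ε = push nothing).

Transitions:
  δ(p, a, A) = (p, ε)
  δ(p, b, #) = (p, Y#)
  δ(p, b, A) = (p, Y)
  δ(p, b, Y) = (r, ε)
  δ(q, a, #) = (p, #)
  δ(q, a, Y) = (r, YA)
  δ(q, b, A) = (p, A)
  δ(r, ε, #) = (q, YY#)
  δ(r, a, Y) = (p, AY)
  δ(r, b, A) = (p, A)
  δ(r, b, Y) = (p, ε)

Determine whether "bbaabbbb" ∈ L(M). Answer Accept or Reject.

Reject

(p, bbaabbbb, #)
  read b, top #: go to p, push Y# → (p, baabbbb, Y#)
  read b, top Y: go to r, push ε → (r, aabbbb, #)
  ε-move, top #: go to q, push YY# → (q, aabbbb, YY#)
  read a, top Y: go to r, push YA → (r, abbbb, YAY#)
  read a, top Y: go to p, push AY → (p, bbbb, AYAY#)
  read b, top A: go to p, push Y → (p, bbb, YYAY#)
  read b, top Y: go to r, push ε → (r, bb, YAY#)
  read b, top Y: go to p, push ε → (p, b, AY#)
  read b, top A: go to p, push Y → (p, ε, YY#)
All input consumed; state p ∉ F and no further ε-move applies.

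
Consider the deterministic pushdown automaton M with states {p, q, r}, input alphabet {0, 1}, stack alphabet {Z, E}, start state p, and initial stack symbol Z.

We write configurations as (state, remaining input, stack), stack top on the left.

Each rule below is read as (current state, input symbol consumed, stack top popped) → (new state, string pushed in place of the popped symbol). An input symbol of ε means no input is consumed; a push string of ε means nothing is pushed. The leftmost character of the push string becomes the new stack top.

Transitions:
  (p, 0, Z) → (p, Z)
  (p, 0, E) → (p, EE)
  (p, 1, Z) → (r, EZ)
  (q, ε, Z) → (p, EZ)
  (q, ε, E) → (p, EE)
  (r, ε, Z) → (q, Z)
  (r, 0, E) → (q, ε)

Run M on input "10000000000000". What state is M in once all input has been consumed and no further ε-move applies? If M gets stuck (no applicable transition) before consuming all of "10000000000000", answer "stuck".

p

(p, 10000000000000, Z) ⊢ (r, 0000000000000, EZ) ⊢ (q, 000000000000, Z) ⊢ (p, 000000000000, EZ) ⊢ (p, 00000000000, EEZ) ⊢ (p, 0000000000, EEEZ) ⊢ (p, 000000000, EEEEZ) ⊢ (p, 00000000, EEEEEZ) ⊢ (p, 0000000, EEEEEEZ) ⊢ (p, 000000, EEEEEEEZ) ⊢ (p, 00000, EEEEEEEEZ) ⊢ (p, 0000, EEEEEEEEEZ) ⊢ (p, 000, EEEEEEEEEEZ) ⊢ (p, 00, EEEEEEEEEEEZ) ⊢ (p, 0, EEEEEEEEEEEEZ) ⊢ (p, ε, EEEEEEEEEEEEEZ)
All input consumed; M is in state p.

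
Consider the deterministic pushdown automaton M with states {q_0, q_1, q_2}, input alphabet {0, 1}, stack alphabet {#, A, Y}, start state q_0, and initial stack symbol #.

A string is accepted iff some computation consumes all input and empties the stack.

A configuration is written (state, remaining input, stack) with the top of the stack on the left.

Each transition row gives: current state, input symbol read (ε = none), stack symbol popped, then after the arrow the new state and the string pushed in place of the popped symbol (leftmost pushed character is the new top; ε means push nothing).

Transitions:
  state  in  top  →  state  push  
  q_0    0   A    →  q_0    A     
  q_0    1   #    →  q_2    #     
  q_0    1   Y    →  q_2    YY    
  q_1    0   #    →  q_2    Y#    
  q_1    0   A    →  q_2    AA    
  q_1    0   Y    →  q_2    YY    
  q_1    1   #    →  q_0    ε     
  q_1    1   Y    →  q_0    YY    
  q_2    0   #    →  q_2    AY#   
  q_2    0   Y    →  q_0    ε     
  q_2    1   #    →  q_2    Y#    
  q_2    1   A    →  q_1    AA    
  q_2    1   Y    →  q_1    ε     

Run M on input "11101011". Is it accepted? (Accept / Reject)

(q_0, 11101011, #)
  read 1, top #: go to q_2, push # → (q_2, 1101011, #)
  read 1, top #: go to q_2, push Y# → (q_2, 101011, Y#)
  read 1, top Y: go to q_1, push ε → (q_1, 01011, #)
  read 0, top #: go to q_2, push Y# → (q_2, 1011, Y#)
  read 1, top Y: go to q_1, push ε → (q_1, 011, #)
  read 0, top #: go to q_2, push Y# → (q_2, 11, Y#)
  read 1, top Y: go to q_1, push ε → (q_1, 1, #)
  read 1, top #: go to q_0, push ε → (q_0, ε, ε)
All input consumed and the stack is empty.

Accept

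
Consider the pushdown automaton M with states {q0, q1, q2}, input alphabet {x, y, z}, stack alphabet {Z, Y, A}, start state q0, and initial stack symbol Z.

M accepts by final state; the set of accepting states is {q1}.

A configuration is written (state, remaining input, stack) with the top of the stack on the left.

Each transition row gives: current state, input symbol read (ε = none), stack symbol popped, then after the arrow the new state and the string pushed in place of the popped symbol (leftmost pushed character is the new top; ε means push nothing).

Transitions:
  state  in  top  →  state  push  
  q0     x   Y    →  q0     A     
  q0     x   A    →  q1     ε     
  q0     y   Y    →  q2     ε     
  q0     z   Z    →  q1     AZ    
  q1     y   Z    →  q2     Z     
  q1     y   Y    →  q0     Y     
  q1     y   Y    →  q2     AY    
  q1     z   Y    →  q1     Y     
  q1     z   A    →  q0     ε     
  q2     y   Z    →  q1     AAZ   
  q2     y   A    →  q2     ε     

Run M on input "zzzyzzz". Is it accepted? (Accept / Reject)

Reject

No computation consumes all input and reaches a final state.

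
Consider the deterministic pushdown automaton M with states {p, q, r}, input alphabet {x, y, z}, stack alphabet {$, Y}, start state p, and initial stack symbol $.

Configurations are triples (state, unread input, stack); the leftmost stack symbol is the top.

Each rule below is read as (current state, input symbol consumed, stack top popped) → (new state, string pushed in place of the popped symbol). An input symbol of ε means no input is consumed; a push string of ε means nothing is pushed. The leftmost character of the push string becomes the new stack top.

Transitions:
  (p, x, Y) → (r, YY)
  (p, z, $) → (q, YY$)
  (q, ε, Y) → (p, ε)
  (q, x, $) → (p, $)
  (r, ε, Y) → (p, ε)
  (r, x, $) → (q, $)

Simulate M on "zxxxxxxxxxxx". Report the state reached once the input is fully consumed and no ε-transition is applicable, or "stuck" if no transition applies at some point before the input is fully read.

(p, zxxxxxxxxxxx, $)
  read z, top $: go to q, push YY$ → (q, xxxxxxxxxxx, YY$)
  ε-move, top Y: go to p, push ε → (p, xxxxxxxxxxx, Y$)
  read x, top Y: go to r, push YY → (r, xxxxxxxxxx, YY$)
  ε-move, top Y: go to p, push ε → (p, xxxxxxxxxx, Y$)
  read x, top Y: go to r, push YY → (r, xxxxxxxxx, YY$)
  ε-move, top Y: go to p, push ε → (p, xxxxxxxxx, Y$)
  read x, top Y: go to r, push YY → (r, xxxxxxxx, YY$)
  ε-move, top Y: go to p, push ε → (p, xxxxxxxx, Y$)
  read x, top Y: go to r, push YY → (r, xxxxxxx, YY$)
  ε-move, top Y: go to p, push ε → (p, xxxxxxx, Y$)
  read x, top Y: go to r, push YY → (r, xxxxxx, YY$)
  ε-move, top Y: go to p, push ε → (p, xxxxxx, Y$)
  read x, top Y: go to r, push YY → (r, xxxxx, YY$)
  ε-move, top Y: go to p, push ε → (p, xxxxx, Y$)
  read x, top Y: go to r, push YY → (r, xxxx, YY$)
  ε-move, top Y: go to p, push ε → (p, xxxx, Y$)
  read x, top Y: go to r, push YY → (r, xxx, YY$)
  ε-move, top Y: go to p, push ε → (p, xxx, Y$)
  read x, top Y: go to r, push YY → (r, xx, YY$)
  ε-move, top Y: go to p, push ε → (p, xx, Y$)
  read x, top Y: go to r, push YY → (r, x, YY$)
  ε-move, top Y: go to p, push ε → (p, x, Y$)
  read x, top Y: go to r, push YY → (r, ε, YY$)
  ε-move, top Y: go to p, push ε → (p, ε, Y$)
All input consumed; M is in state p.

p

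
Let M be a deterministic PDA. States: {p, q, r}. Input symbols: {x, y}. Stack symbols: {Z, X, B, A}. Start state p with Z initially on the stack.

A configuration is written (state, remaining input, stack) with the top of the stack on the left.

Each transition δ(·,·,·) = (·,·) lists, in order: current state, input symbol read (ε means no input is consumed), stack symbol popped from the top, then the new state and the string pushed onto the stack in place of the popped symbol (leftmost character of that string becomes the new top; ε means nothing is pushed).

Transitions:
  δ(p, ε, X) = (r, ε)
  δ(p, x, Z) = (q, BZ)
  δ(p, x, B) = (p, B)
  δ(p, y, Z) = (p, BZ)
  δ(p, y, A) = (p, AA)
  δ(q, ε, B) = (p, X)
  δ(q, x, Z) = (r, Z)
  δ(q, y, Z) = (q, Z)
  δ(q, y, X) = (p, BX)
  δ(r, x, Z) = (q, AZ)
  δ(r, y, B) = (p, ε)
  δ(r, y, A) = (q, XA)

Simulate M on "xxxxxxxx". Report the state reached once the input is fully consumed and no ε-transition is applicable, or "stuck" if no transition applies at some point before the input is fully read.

stuck

(p, xxxxxxxx, Z)
  read x, top Z: go to q, push BZ → (q, xxxxxxx, BZ)
  ε-move, top B: go to p, push X → (p, xxxxxxx, XZ)
  ε-move, top X: go to r, push ε → (r, xxxxxxx, Z)
  read x, top Z: go to q, push AZ → (q, xxxxxx, AZ)
No transition for (q, x, top A); M blocks with input xxxxxx remaining.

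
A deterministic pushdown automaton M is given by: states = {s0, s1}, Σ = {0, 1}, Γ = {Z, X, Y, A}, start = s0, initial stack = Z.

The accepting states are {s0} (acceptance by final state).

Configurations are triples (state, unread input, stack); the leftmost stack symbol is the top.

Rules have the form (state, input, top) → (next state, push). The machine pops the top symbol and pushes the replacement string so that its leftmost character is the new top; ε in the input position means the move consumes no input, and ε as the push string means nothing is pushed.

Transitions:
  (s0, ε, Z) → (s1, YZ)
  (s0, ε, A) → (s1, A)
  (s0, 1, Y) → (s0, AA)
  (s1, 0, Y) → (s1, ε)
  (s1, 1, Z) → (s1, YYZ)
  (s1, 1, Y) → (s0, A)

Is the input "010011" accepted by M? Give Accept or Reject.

Accept

(s0, 010011, Z)
  ε-move, top Z: go to s1, push YZ → (s1, 010011, YZ)
  read 0, top Y: go to s1, push ε → (s1, 10011, Z)
  read 1, top Z: go to s1, push YYZ → (s1, 0011, YYZ)
  read 0, top Y: go to s1, push ε → (s1, 011, YZ)
  read 0, top Y: go to s1, push ε → (s1, 11, Z)
  read 1, top Z: go to s1, push YYZ → (s1, 1, YYZ)
  read 1, top Y: go to s0, push A → (s0, ε, AYZ)
All input consumed; state s0 ∈ F.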